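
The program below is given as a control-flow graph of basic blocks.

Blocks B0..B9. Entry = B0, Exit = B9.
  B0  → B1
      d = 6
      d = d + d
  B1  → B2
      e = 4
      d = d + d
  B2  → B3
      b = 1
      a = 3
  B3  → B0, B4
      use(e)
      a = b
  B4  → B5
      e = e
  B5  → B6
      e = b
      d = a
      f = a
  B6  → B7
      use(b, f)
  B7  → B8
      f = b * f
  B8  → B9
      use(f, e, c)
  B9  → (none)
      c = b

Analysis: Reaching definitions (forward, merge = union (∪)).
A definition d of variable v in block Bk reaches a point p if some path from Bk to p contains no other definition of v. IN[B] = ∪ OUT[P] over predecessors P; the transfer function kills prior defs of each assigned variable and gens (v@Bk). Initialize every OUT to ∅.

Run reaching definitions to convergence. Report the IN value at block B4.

Fixpoint table:
  B0:   IN={a@B3, b@B2, d@B1, e@B1}   OUT={a@B3, b@B2, d@B0, e@B1}
  B1:   IN={a@B3, b@B2, d@B0, e@B1}   OUT={a@B3, b@B2, d@B1, e@B1}
  B2:   IN={a@B3, b@B2, d@B1, e@B1}   OUT={a@B2, b@B2, d@B1, e@B1}
  B3:   IN={a@B2, b@B2, d@B1, e@B1}   OUT={a@B3, b@B2, d@B1, e@B1}
  B4:   IN={a@B3, b@B2, d@B1, e@B1}   OUT={a@B3, b@B2, d@B1, e@B4}
  B5:   IN={a@B3, b@B2, d@B1, e@B4}   OUT={a@B3, b@B2, d@B5, e@B5, f@B5}
  B6:   IN={a@B3, b@B2, d@B5, e@B5, f@B5}   OUT={a@B3, b@B2, d@B5, e@B5, f@B5}
  B7:   IN={a@B3, b@B2, d@B5, e@B5, f@B5}   OUT={a@B3, b@B2, d@B5, e@B5, f@B7}
  B8:   IN={a@B3, b@B2, d@B5, e@B5, f@B7}   OUT={a@B3, b@B2, d@B5, e@B5, f@B7}
  B9:   IN={a@B3, b@B2, d@B5, e@B5, f@B7}   OUT={a@B3, b@B2, c@B9, d@B5, e@B5, f@B7}

Merge at B4: IN[B4] = OUT[B3] = {a@B3, b@B2, d@B1, e@B1}

Answer: {a@B3, b@B2, d@B1, e@B1}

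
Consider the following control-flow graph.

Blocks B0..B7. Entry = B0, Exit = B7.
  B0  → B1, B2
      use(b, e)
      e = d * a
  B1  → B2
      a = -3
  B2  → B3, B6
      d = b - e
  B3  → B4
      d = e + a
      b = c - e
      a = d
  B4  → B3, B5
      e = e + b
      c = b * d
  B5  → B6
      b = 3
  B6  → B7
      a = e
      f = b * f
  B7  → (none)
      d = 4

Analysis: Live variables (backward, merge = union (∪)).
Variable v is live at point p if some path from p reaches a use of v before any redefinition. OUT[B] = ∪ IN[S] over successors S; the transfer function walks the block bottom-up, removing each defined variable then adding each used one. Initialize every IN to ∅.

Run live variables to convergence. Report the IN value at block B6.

Answer: {b, e, f}

Trace:
Per-block solution:
  B0:  IN={a, b, c, d, e, f}  OUT={a, b, c, e, f}
  B1:  IN={b, c, e, f}  OUT={a, b, c, e, f}
  B2:  IN={a, b, c, e, f}  OUT={a, b, c, e, f}
  B3:  IN={a, c, e, f}  OUT={a, b, d, e, f}
  B4:  IN={a, b, d, e, f}  OUT={a, c, e, f}
  B5:  IN={e, f}  OUT={b, e, f}
  B6:  IN={b, e, f}  OUT={}
  B7:  IN={}  OUT={}

Merge at B6: OUT[B6] = IN[B7] = {}
Applying B6's transfer function to that OUT value gives IN[B6] (row B6 above).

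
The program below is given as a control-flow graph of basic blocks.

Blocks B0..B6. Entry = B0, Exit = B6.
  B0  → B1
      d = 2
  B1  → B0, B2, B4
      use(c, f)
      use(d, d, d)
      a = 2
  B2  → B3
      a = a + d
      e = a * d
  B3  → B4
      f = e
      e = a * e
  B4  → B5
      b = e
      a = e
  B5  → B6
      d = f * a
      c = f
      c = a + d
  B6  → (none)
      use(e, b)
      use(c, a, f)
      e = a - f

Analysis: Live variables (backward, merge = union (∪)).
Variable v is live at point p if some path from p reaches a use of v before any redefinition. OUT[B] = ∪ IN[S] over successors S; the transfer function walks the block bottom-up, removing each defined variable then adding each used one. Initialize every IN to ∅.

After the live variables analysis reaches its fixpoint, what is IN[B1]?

Fixpoint table:
  B0:  IN={c, e, f}  OUT={c, d, e, f}
  B1:  IN={c, d, e, f}  OUT={a, c, d, e, f}
  B2:  IN={a, d}  OUT={a, e}
  B3:  IN={a, e}  OUT={e, f}
  B4:  IN={e, f}  OUT={a, b, e, f}
  B5:  IN={a, b, e, f}  OUT={a, b, c, e, f}
  B6:  IN={a, b, c, e, f}  OUT={}

Merge at B1: OUT[B1] = IN[B0] ⊔ IN[B2] ⊔ IN[B4] = {a, c, d, e, f}
Applying B1's transfer function to that OUT value gives IN[B1] (row B1 above).

Answer: {c, d, e, f}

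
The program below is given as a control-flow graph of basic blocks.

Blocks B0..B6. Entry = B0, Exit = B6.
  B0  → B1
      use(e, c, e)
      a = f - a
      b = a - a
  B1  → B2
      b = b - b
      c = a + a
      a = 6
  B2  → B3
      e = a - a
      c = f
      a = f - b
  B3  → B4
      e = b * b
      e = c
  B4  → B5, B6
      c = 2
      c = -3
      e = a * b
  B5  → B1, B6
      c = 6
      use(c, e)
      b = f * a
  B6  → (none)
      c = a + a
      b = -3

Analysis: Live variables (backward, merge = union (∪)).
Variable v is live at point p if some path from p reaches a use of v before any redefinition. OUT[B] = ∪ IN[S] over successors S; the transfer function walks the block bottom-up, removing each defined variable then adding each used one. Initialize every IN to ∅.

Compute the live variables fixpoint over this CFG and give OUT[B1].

Answer: {a, b, f}

Derivation:
Per-block solution:
  B0:   IN={a, c, e, f}   OUT={a, b, f}
  B1:   IN={a, b, f}   OUT={a, b, f}
  B2:   IN={a, b, f}   OUT={a, b, c, f}
  B3:   IN={a, b, c, f}   OUT={a, b, f}
  B4:   IN={a, b, f}   OUT={a, e, f}
  B5:   IN={a, e, f}   OUT={a, b, f}
  B6:   IN={a}   OUT={}

Merge at B1: OUT[B1] = IN[B2] = {a, b, f}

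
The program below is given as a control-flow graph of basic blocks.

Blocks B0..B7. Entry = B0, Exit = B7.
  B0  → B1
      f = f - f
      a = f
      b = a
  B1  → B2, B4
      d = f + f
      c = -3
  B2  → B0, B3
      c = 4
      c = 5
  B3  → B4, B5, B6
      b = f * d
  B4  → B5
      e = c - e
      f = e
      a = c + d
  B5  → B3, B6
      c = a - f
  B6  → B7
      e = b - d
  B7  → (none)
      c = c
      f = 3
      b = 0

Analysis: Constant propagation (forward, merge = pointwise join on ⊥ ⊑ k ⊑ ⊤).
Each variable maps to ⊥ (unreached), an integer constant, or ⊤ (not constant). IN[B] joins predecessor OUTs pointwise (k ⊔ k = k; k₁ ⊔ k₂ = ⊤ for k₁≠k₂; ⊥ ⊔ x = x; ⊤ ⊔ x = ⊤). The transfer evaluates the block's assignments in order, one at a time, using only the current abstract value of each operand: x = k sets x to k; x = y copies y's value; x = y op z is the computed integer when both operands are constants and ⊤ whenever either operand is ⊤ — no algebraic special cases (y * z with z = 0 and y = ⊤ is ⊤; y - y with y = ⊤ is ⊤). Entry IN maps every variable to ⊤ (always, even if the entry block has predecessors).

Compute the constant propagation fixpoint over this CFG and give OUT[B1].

Per-block solution:
  B0:  IN=(all ⊤)  OUT=(all ⊤)
  B1:  IN=(all ⊤)  OUT={c:-3; rest ⊤}
  B2:  IN={c:-3; rest ⊤}  OUT={c:5; rest ⊤}
  B3:  IN=(all ⊤)  OUT=(all ⊤)
  B4:  IN=(all ⊤)  OUT=(all ⊤)
  B5:  IN=(all ⊤)  OUT=(all ⊤)
  B6:  IN=(all ⊤)  OUT=(all ⊤)
  B7:  IN=(all ⊤)  OUT={b:0, f:3; rest ⊤}

Merge at B1: IN[B1] = OUT[B0] = {a: ⊤, b: ⊤, c: ⊤, d: ⊤, e: ⊤, f: ⊤}
Applying B1's transfer function to that IN value gives OUT[B1] (row B1 above).

Answer: {a: ⊤, b: ⊤, c: -3, d: ⊤, e: ⊤, f: ⊤}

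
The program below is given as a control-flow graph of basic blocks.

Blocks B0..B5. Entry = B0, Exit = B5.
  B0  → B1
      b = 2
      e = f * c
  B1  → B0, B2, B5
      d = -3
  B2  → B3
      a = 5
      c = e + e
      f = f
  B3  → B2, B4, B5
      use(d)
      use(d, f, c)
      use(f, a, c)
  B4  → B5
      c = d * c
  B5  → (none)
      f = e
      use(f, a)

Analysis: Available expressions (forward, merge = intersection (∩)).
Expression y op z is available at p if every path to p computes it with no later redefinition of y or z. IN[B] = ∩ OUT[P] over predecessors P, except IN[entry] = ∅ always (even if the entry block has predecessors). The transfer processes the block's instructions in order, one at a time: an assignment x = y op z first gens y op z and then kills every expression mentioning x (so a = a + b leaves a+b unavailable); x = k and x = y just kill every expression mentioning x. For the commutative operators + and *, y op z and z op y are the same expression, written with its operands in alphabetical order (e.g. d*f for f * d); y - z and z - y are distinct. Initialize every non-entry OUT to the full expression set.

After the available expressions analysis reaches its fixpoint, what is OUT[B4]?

Answer: {e+e}

Derivation:
Converged values:
  B0: | IN={} | OUT={c*f}
  B1: | IN={c*f} | OUT={c*f}
  B2: | IN={} | OUT={e+e}
  B3: | IN={e+e} | OUT={e+e}
  B4: | IN={e+e} | OUT={e+e}
  B5: | IN={} | OUT={}

Merge at B4: IN[B4] = OUT[B3] = {e+e}
Applying B4's transfer function to that IN value gives OUT[B4] (row B4 above).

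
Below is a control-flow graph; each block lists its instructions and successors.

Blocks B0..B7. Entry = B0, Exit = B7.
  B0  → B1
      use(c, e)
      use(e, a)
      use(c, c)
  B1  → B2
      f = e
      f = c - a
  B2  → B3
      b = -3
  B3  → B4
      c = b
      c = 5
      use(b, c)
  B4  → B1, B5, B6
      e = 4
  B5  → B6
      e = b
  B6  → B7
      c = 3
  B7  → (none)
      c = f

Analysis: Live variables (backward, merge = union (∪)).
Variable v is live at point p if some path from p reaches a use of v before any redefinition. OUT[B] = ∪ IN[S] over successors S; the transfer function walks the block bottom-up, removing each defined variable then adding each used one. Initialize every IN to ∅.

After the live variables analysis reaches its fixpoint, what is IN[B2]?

Answer: {a, f}

Derivation:
Converged values:
  B0:  IN={a, c, e}  OUT={a, c, e}
  B1:  IN={a, c, e}  OUT={a, f}
  B2:  IN={a, f}  OUT={a, b, f}
  B3:  IN={a, b, f}  OUT={a, b, c, f}
  B4:  IN={a, b, c, f}  OUT={a, b, c, e, f}
  B5:  IN={b, f}  OUT={f}
  B6:  IN={f}  OUT={f}
  B7:  IN={f}  OUT={}

Merge at B2: OUT[B2] = IN[B3] = {a, b, f}
Applying B2's transfer function to that OUT value gives IN[B2] (row B2 above).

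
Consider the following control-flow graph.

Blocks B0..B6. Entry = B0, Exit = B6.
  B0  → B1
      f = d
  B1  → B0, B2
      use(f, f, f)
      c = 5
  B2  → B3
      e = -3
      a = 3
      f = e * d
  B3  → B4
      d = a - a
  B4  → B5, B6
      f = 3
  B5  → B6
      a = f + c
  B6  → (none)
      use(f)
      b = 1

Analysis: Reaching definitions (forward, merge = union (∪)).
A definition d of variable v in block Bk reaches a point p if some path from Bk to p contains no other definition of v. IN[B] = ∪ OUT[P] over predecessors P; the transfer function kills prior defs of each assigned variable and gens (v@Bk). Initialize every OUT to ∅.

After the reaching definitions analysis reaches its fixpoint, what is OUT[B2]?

Per-block solution:
  B0:  IN={c@B1, f@B0}  OUT={c@B1, f@B0}
  B1:  IN={c@B1, f@B0}  OUT={c@B1, f@B0}
  B2:  IN={c@B1, f@B0}  OUT={a@B2, c@B1, e@B2, f@B2}
  B3:  IN={a@B2, c@B1, e@B2, f@B2}  OUT={a@B2, c@B1, d@B3, e@B2, f@B2}
  B4:  IN={a@B2, c@B1, d@B3, e@B2, f@B2}  OUT={a@B2, c@B1, d@B3, e@B2, f@B4}
  B5:  IN={a@B2, c@B1, d@B3, e@B2, f@B4}  OUT={a@B5, c@B1, d@B3, e@B2, f@B4}
  B6:  IN={a@B2, a@B5, c@B1, d@B3, e@B2, f@B4}  OUT={a@B2, a@B5, b@B6, c@B1, d@B3, e@B2, f@B4}

Merge at B2: IN[B2] = OUT[B1] = {c@B1, f@B0}
Applying B2's transfer function to that IN value gives OUT[B2] (row B2 above).

Answer: {a@B2, c@B1, e@B2, f@B2}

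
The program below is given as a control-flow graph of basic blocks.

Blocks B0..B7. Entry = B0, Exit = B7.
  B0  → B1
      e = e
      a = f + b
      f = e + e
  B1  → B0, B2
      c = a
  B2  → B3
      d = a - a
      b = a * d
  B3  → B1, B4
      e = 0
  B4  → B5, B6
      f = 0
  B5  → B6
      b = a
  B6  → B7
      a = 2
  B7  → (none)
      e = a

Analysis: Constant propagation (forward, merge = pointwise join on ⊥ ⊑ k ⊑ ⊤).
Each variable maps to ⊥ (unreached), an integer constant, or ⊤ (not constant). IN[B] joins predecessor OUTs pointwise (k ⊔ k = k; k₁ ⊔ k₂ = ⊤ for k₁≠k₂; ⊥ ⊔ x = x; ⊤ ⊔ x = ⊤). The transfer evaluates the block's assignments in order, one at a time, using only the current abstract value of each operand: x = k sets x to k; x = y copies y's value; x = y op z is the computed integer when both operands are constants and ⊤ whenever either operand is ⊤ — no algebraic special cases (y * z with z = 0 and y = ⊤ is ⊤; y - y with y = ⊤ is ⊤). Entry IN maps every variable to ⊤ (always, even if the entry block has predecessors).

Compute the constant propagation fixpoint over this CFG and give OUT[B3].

Answer: {a: ⊤, b: ⊤, c: ⊤, d: ⊤, e: 0, f: ⊤}

Trace:
Fixpoint table:
  B0:  IN=(all ⊤)  OUT=(all ⊤)
  B1:  IN=(all ⊤)  OUT=(all ⊤)
  B2:  IN=(all ⊤)  OUT=(all ⊤)
  B3:  IN=(all ⊤)  OUT={e:0; rest ⊤}
  B4:  IN={e:0; rest ⊤}  OUT={e:0, f:0; rest ⊤}
  B5:  IN={e:0, f:0; rest ⊤}  OUT={e:0, f:0; rest ⊤}
  B6:  IN={e:0, f:0; rest ⊤}  OUT={a:2, e:0, f:0; rest ⊤}
  B7:  IN={a:2, e:0, f:0; rest ⊤}  OUT={a:2, e:2, f:0; rest ⊤}

Merge at B3: IN[B3] = OUT[B2] = {a: ⊤, b: ⊤, c: ⊤, d: ⊤, e: ⊤, f: ⊤}
Applying B3's transfer function to that IN value gives OUT[B3] (row B3 above).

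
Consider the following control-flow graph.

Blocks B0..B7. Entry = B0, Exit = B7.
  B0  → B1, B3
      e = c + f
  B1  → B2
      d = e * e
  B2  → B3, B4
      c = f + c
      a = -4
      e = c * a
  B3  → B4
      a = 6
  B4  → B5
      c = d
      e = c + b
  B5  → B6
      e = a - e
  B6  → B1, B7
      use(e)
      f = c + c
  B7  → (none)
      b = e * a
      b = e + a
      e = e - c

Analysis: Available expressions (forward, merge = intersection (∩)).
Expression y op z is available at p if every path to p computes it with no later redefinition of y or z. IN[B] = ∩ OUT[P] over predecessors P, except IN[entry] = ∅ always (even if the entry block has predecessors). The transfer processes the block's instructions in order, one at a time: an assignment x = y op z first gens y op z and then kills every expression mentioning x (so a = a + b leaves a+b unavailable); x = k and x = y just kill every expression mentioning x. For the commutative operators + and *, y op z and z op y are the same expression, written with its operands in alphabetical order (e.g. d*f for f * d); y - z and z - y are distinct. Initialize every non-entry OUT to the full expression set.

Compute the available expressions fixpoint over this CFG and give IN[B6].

Answer: {b+c}

Working:
Converged values:
  B0: | IN={} | OUT={c+f}
  B1: | IN={} | OUT={e*e}
  B2: | IN={e*e} | OUT={a*c}
  B3: | IN={} | OUT={}
  B4: | IN={} | OUT={b+c}
  B5: | IN={b+c} | OUT={b+c}
  B6: | IN={b+c} | OUT={b+c, c+c}
  B7: | IN={b+c, c+c} | OUT={c+c}

Merge at B6: IN[B6] = OUT[B5] = {b+c}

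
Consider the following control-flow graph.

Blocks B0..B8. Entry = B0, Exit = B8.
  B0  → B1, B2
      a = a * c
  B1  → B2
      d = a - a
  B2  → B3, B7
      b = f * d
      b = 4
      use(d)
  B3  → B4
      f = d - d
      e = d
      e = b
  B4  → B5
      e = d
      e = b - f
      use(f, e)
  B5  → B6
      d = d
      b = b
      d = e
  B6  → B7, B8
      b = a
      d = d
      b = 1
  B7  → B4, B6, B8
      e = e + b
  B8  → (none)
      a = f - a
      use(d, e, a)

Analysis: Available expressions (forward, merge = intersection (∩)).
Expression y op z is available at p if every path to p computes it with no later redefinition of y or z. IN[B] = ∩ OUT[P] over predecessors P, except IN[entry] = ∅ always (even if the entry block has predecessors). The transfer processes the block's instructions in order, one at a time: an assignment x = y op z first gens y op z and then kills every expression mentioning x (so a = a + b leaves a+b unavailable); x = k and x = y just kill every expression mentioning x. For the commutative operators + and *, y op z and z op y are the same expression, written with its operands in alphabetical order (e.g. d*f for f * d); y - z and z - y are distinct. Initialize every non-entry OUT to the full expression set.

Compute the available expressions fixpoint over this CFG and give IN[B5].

Answer: {b-f}

Working:
Fixpoint table:
  B0:  IN={}  OUT={}
  B1:  IN={}  OUT={a-a}
  B2:  IN={}  OUT={d*f}
  B3:  IN={d*f}  OUT={d-d}
  B4:  IN={}  OUT={b-f}
  B5:  IN={b-f}  OUT={}
  B6:  IN={}  OUT={}
  B7:  IN={}  OUT={}
  B8:  IN={}  OUT={}

Merge at B5: IN[B5] = OUT[B4] = {b-f}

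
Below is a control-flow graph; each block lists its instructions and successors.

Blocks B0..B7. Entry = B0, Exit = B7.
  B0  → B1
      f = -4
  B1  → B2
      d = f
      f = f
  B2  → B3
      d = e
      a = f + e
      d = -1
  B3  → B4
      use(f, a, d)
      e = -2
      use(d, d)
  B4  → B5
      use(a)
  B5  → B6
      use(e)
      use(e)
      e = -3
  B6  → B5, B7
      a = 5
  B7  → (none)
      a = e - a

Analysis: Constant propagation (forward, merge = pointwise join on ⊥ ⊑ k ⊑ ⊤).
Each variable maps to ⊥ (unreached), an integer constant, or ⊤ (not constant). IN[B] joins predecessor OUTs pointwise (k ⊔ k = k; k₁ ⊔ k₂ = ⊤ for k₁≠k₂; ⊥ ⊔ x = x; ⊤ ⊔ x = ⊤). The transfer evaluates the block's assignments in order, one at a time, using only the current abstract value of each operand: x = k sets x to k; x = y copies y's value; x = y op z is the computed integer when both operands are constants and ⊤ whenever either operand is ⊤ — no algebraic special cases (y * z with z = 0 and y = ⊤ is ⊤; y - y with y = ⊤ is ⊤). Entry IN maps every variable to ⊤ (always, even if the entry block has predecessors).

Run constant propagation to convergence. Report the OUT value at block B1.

Answer: {a: ⊤, b: ⊤, c: ⊤, d: -4, e: ⊤, f: -4}

Working:
Per-block solution:
  B0: | IN=(all ⊤) | OUT={f:-4; rest ⊤}
  B1: | IN={f:-4; rest ⊤} | OUT={d:-4, f:-4; rest ⊤}
  B2: | IN={d:-4, f:-4; rest ⊤} | OUT={d:-1, f:-4; rest ⊤}
  B3: | IN={d:-1, f:-4; rest ⊤} | OUT={d:-1, e:-2, f:-4; rest ⊤}
  B4: | IN={d:-1, e:-2, f:-4; rest ⊤} | OUT={d:-1, e:-2, f:-4; rest ⊤}
  B5: | IN={d:-1, f:-4; rest ⊤} | OUT={d:-1, e:-3, f:-4; rest ⊤}
  B6: | IN={d:-1, e:-3, f:-4; rest ⊤} | OUT={a:5, d:-1, e:-3, f:-4; rest ⊤}
  B7: | IN={a:5, d:-1, e:-3, f:-4; rest ⊤} | OUT={a:-8, d:-1, e:-3, f:-4; rest ⊤}

Merge at B1: IN[B1] = OUT[B0] = {a: ⊤, b: ⊤, c: ⊤, d: ⊤, e: ⊤, f: -4}
Applying B1's transfer function to that IN value gives OUT[B1] (row B1 above).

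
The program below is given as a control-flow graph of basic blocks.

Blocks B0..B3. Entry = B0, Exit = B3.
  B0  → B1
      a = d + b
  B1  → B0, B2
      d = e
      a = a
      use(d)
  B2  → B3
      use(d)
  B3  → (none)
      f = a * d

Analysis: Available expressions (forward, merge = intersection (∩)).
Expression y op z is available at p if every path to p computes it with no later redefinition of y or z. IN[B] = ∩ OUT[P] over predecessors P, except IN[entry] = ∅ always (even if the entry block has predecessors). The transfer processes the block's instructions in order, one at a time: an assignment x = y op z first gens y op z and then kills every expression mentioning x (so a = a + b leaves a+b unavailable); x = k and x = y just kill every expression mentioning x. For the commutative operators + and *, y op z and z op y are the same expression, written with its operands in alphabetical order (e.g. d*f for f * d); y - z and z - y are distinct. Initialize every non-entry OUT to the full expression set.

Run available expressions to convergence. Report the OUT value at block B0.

Converged values:
  B0:   IN={}   OUT={b+d}
  B1:   IN={b+d}   OUT={}
  B2:   IN={}   OUT={}
  B3:   IN={}   OUT={a*d}

Merge at B0 (entry node, so the boundary value {} is joined with the incoming edge(s)): IN[B0] = {} ∩ OUT[B1] = {}
Applying B0's transfer function to that IN value gives OUT[B0] (row B0 above).

Answer: {b+d}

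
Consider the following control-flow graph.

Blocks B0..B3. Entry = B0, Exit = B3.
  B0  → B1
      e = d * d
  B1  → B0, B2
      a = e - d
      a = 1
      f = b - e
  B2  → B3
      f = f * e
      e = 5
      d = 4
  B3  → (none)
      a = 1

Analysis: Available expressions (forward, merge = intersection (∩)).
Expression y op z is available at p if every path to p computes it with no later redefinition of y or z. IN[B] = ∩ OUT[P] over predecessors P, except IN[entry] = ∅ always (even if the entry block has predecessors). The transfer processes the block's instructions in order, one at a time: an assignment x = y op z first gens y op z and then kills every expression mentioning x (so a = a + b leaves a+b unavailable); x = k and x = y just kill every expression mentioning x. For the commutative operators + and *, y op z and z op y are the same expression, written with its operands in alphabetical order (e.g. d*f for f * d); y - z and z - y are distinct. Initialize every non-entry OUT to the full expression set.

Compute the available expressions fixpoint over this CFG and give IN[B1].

Answer: {d*d}

Trace:
Converged values:
  B0:  IN={}  OUT={d*d}
  B1:  IN={d*d}  OUT={b-e, d*d, e-d}
  B2:  IN={b-e, d*d, e-d}  OUT={}
  B3:  IN={}  OUT={}

Merge at B1: IN[B1] = OUT[B0] = {d*d}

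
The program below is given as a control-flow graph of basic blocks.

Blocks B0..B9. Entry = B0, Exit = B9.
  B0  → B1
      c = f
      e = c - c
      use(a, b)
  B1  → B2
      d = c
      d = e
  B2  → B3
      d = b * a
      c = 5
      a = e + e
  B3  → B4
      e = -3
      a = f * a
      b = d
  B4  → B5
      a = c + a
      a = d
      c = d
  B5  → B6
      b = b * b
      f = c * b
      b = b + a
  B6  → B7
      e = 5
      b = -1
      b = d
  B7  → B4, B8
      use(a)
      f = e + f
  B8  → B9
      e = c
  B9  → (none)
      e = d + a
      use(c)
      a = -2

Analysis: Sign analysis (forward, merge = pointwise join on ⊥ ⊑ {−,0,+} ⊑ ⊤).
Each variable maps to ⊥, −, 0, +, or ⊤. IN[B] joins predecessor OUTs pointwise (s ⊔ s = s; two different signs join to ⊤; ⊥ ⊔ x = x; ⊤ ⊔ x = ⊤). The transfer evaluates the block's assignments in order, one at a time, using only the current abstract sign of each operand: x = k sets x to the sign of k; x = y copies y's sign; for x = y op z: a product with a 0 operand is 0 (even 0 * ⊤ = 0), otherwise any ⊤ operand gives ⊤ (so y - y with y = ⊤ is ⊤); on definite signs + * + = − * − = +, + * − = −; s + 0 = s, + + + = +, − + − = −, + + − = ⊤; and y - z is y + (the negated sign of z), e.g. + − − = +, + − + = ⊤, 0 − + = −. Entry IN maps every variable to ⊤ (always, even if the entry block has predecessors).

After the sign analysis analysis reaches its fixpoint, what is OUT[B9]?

Answer: {a: -, b: ⊤, c: ⊤, d: ⊤, e: ⊤, f: ⊤}

Derivation:
Fixpoint table:
  B0: | IN=(all ⊤) | OUT=(all ⊤)
  B1: | IN=(all ⊤) | OUT=(all ⊤)
  B2: | IN=(all ⊤) | OUT={c:+; rest ⊤}
  B3: | IN={c:+; rest ⊤} | OUT={c:+, e:-; rest ⊤}
  B4: | IN=(all ⊤) | OUT=(all ⊤)
  B5: | IN=(all ⊤) | OUT=(all ⊤)
  B6: | IN=(all ⊤) | OUT={e:+; rest ⊤}
  B7: | IN={e:+; rest ⊤} | OUT={e:+; rest ⊤}
  B8: | IN={e:+; rest ⊤} | OUT=(all ⊤)
  B9: | IN=(all ⊤) | OUT={a:-; rest ⊤}

Merge at B9: IN[B9] = OUT[B8] = {a: ⊤, b: ⊤, c: ⊤, d: ⊤, e: ⊤, f: ⊤}
Applying B9's transfer function to that IN value gives OUT[B9] (row B9 above).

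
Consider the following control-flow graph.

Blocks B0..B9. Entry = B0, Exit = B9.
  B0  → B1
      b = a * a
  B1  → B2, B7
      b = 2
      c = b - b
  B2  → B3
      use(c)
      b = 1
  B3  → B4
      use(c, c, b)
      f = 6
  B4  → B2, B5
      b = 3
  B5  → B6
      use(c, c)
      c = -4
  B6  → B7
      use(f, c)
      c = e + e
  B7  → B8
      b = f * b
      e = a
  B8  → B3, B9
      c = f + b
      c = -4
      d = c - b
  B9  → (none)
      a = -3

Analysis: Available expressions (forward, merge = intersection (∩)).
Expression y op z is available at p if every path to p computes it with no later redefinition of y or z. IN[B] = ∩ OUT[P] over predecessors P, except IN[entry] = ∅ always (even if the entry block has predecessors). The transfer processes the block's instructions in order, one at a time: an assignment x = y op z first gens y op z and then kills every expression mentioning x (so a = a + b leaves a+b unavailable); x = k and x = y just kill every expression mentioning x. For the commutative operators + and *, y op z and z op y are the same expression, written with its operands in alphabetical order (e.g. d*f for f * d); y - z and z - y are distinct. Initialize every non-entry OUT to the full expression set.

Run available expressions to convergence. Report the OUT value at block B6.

Answer: {a*a, e+e}

Derivation:
Converged values:
  B0: | IN={} | OUT={a*a}
  B1: | IN={a*a} | OUT={a*a, b-b}
  B2: | IN={a*a} | OUT={a*a}
  B3: | IN={a*a} | OUT={a*a}
  B4: | IN={a*a} | OUT={a*a}
  B5: | IN={a*a} | OUT={a*a}
  B6: | IN={a*a} | OUT={a*a, e+e}
  B7: | IN={a*a} | OUT={a*a}
  B8: | IN={a*a} | OUT={a*a, b+f, c-b}
  B9: | IN={a*a, b+f, c-b} | OUT={b+f, c-b}

Merge at B6: IN[B6] = OUT[B5] = {a*a}
Applying B6's transfer function to that IN value gives OUT[B6] (row B6 above).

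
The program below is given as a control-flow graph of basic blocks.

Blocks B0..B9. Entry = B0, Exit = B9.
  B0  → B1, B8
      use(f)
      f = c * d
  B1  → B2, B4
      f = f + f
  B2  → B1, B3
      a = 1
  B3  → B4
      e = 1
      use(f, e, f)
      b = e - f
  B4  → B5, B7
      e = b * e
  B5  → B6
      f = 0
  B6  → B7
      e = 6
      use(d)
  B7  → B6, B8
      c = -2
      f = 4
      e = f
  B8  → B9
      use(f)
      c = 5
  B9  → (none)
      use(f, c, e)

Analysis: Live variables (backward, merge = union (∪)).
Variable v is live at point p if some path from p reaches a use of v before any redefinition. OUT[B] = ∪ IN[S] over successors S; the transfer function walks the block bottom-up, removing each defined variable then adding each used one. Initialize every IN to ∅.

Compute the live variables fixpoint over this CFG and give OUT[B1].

Per-block solution:
  B0: | IN={b, c, d, e, f} | OUT={b, d, e, f}
  B1: | IN={b, d, e, f} | OUT={b, d, e, f}
  B2: | IN={b, d, e, f} | OUT={b, d, e, f}
  B3: | IN={d, f} | OUT={b, d, e}
  B4: | IN={b, d, e} | OUT={d}
  B5: | IN={d} | OUT={d}
  B6: | IN={d} | OUT={d}
  B7: | IN={d} | OUT={d, e, f}
  B8: | IN={e, f} | OUT={c, e, f}
  B9: | IN={c, e, f} | OUT={}

Merge at B1: OUT[B1] = IN[B2] ⊔ IN[B4] = {b, d, e, f}

Answer: {b, d, e, f}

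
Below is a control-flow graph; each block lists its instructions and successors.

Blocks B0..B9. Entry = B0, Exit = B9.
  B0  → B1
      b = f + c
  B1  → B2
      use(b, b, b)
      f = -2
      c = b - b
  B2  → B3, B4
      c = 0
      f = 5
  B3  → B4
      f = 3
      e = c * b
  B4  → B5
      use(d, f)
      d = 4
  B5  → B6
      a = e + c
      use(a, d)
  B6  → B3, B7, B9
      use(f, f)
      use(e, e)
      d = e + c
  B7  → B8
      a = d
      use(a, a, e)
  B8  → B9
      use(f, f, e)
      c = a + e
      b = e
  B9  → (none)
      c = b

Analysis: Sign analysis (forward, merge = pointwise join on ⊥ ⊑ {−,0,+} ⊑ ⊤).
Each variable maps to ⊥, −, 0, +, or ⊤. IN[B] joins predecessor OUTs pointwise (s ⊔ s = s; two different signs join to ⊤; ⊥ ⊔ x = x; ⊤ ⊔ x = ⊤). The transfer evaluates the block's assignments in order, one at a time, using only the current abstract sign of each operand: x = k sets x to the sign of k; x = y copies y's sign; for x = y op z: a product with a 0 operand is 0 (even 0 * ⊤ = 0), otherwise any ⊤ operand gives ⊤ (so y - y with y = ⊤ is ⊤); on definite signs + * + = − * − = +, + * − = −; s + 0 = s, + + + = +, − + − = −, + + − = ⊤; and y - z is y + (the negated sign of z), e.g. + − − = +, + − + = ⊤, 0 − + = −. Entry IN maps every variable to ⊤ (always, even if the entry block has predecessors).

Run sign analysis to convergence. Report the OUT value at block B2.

Converged values:
  B0:   IN=(all ⊤)   OUT=(all ⊤)
  B1:   IN=(all ⊤)   OUT={f:-; rest ⊤}
  B2:   IN={f:-; rest ⊤}   OUT={c:0, f:+; rest ⊤}
  B3:   IN={c:0, f:+; rest ⊤}   OUT={c:0, e:0, f:+; rest ⊤}
  B4:   IN={c:0, f:+; rest ⊤}   OUT={c:0, d:+, f:+; rest ⊤}
  B5:   IN={c:0, d:+, f:+; rest ⊤}   OUT={c:0, d:+, f:+; rest ⊤}
  B6:   IN={c:0, d:+, f:+; rest ⊤}   OUT={c:0, f:+; rest ⊤}
  B7:   IN={c:0, f:+; rest ⊤}   OUT={c:0, f:+; rest ⊤}
  B8:   IN={c:0, f:+; rest ⊤}   OUT={f:+; rest ⊤}
  B9:   IN={f:+; rest ⊤}   OUT={f:+; rest ⊤}

Merge at B2: IN[B2] = OUT[B1] = {a: ⊤, b: ⊤, c: ⊤, d: ⊤, e: ⊤, f: -}
Applying B2's transfer function to that IN value gives OUT[B2] (row B2 above).

Answer: {a: ⊤, b: ⊤, c: 0, d: ⊤, e: ⊤, f: +}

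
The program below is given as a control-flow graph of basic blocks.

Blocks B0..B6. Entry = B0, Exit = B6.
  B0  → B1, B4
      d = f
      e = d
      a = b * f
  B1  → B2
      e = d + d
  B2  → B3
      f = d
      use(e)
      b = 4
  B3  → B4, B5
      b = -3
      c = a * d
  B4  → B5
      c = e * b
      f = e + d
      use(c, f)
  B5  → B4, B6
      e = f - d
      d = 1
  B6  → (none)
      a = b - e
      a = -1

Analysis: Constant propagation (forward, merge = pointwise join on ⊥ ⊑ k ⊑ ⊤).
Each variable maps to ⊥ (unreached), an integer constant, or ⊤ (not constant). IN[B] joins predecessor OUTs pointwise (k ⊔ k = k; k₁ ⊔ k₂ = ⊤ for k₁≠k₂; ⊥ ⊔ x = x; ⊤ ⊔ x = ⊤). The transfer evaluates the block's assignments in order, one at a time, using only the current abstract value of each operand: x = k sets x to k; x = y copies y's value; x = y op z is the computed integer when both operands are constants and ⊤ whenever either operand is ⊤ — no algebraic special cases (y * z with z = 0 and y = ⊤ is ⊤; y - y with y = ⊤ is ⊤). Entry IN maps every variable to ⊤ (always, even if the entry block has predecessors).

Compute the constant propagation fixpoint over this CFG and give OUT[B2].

Fixpoint table:
  B0:  IN=(all ⊤)  OUT=(all ⊤)
  B1:  IN=(all ⊤)  OUT=(all ⊤)
  B2:  IN=(all ⊤)  OUT={b:4; rest ⊤}
  B3:  IN={b:4; rest ⊤}  OUT={b:-3; rest ⊤}
  B4:  IN=(all ⊤)  OUT=(all ⊤)
  B5:  IN=(all ⊤)  OUT={d:1; rest ⊤}
  B6:  IN={d:1; rest ⊤}  OUT={a:-1, d:1; rest ⊤}

Merge at B2: IN[B2] = OUT[B1] = {a: ⊤, b: ⊤, c: ⊤, d: ⊤, e: ⊤, f: ⊤}
Applying B2's transfer function to that IN value gives OUT[B2] (row B2 above).

Answer: {a: ⊤, b: 4, c: ⊤, d: ⊤, e: ⊤, f: ⊤}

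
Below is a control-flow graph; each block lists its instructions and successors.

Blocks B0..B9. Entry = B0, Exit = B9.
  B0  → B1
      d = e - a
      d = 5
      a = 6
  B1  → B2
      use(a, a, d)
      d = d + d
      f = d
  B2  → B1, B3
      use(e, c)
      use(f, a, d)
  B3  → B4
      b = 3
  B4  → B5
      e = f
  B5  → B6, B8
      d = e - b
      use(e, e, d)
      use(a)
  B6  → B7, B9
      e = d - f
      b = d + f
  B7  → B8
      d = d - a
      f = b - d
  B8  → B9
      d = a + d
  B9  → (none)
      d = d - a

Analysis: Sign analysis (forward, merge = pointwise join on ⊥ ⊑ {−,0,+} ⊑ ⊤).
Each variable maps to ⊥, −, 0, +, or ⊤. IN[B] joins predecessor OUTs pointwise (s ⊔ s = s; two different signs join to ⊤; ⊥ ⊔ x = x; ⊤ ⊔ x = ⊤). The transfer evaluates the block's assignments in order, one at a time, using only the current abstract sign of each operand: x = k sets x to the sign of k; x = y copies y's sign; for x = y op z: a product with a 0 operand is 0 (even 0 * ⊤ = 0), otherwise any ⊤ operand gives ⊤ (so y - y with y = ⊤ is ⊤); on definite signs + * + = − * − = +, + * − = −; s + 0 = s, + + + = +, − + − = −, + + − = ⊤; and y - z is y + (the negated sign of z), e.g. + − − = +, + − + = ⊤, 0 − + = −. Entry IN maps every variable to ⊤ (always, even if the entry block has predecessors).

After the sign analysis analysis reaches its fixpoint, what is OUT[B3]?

Answer: {a: +, b: +, c: ⊤, d: +, e: ⊤, f: +}

Derivation:
Fixpoint table:
  B0:   IN=(all ⊤)   OUT={a:+, d:+; rest ⊤}
  B1:   IN={a:+, d:+; rest ⊤}   OUT={a:+, d:+, f:+; rest ⊤}
  B2:   IN={a:+, d:+, f:+; rest ⊤}   OUT={a:+, d:+, f:+; rest ⊤}
  B3:   IN={a:+, d:+, f:+; rest ⊤}   OUT={a:+, b:+, d:+, f:+; rest ⊤}
  B4:   IN={a:+, b:+, d:+, f:+; rest ⊤}   OUT={a:+, b:+, d:+, e:+, f:+; rest ⊤}
  B5:   IN={a:+, b:+, d:+, e:+, f:+; rest ⊤}   OUT={a:+, b:+, e:+, f:+; rest ⊤}
  B6:   IN={a:+, b:+, e:+, f:+; rest ⊤}   OUT={a:+, f:+; rest ⊤}
  B7:   IN={a:+, f:+; rest ⊤}   OUT={a:+; rest ⊤}
  B8:   IN={a:+; rest ⊤}   OUT={a:+; rest ⊤}
  B9:   IN={a:+; rest ⊤}   OUT={a:+; rest ⊤}

Merge at B3: IN[B3] = OUT[B2] = {a: +, b: ⊤, c: ⊤, d: +, e: ⊤, f: +}
Applying B3's transfer function to that IN value gives OUT[B3] (row B3 above).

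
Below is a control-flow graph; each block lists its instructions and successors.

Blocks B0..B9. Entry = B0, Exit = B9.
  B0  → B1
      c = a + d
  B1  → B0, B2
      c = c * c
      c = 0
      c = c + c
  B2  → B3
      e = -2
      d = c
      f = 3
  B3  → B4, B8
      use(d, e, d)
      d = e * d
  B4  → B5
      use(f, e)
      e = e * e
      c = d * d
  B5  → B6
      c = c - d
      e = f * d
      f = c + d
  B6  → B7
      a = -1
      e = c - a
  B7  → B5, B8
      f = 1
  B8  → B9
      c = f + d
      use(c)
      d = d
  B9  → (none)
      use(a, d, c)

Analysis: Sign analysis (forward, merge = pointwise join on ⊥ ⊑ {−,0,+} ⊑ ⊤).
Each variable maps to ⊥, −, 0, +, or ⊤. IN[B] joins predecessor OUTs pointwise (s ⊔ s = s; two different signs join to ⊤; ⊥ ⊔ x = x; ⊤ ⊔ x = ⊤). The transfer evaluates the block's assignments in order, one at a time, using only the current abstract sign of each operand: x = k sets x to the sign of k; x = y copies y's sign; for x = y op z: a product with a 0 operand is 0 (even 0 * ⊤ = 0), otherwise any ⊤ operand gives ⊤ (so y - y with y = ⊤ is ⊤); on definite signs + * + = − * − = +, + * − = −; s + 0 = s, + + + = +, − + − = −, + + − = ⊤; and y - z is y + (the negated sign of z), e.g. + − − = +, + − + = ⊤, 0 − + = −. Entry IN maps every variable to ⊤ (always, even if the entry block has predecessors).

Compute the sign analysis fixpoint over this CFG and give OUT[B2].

Answer: {a: ⊤, b: ⊤, c: 0, d: 0, e: -, f: +}

Trace:
Per-block solution:
  B0: | IN=(all ⊤) | OUT=(all ⊤)
  B1: | IN=(all ⊤) | OUT={c:0; rest ⊤}
  B2: | IN={c:0; rest ⊤} | OUT={c:0, d:0, e:-, f:+; rest ⊤}
  B3: | IN={c:0, d:0, e:-, f:+; rest ⊤} | OUT={c:0, d:0, e:-, f:+; rest ⊤}
  B4: | IN={c:0, d:0, e:-, f:+; rest ⊤} | OUT={c:0, d:0, e:+, f:+; rest ⊤}
  B5: | IN={c:0, d:0, e:+, f:+; rest ⊤} | OUT={c:0, d:0, e:0, f:0; rest ⊤}
  B6: | IN={c:0, d:0, e:0, f:0; rest ⊤} | OUT={a:-, c:0, d:0, e:+, f:0; rest ⊤}
  B7: | IN={a:-, c:0, d:0, e:+, f:0; rest ⊤} | OUT={a:-, c:0, d:0, e:+, f:+; rest ⊤}
  B8: | IN={c:0, d:0, f:+; rest ⊤} | OUT={c:+, d:0, f:+; rest ⊤}
  B9: | IN={c:+, d:0, f:+; rest ⊤} | OUT={c:+, d:0, f:+; rest ⊤}

Merge at B2: IN[B2] = OUT[B1] = {a: ⊤, b: ⊤, c: 0, d: ⊤, e: ⊤, f: ⊤}
Applying B2's transfer function to that IN value gives OUT[B2] (row B2 above).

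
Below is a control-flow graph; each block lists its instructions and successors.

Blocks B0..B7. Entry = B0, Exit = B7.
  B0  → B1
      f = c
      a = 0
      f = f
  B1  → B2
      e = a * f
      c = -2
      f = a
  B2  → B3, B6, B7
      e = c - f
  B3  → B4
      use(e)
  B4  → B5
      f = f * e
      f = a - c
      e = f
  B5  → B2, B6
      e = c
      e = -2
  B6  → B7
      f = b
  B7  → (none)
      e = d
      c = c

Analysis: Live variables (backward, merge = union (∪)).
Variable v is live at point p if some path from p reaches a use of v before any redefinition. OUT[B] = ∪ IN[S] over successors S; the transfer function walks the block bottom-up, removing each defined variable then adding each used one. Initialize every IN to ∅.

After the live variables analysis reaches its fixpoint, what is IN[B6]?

Per-block solution:
  B0:   IN={b, c, d}   OUT={a, b, d, f}
  B1:   IN={a, b, d, f}   OUT={a, b, c, d, f}
  B2:   IN={a, b, c, d, f}   OUT={a, b, c, d, e, f}
  B3:   IN={a, b, c, d, e, f}   OUT={a, b, c, d, e, f}
  B4:   IN={a, b, c, d, e, f}   OUT={a, b, c, d, f}
  B5:   IN={a, b, c, d, f}   OUT={a, b, c, d, f}
  B6:   IN={b, c, d}   OUT={c, d}
  B7:   IN={c, d}   OUT={}

Merge at B6: OUT[B6] = IN[B7] = {c, d}
Applying B6's transfer function to that OUT value gives IN[B6] (row B6 above).

Answer: {b, c, d}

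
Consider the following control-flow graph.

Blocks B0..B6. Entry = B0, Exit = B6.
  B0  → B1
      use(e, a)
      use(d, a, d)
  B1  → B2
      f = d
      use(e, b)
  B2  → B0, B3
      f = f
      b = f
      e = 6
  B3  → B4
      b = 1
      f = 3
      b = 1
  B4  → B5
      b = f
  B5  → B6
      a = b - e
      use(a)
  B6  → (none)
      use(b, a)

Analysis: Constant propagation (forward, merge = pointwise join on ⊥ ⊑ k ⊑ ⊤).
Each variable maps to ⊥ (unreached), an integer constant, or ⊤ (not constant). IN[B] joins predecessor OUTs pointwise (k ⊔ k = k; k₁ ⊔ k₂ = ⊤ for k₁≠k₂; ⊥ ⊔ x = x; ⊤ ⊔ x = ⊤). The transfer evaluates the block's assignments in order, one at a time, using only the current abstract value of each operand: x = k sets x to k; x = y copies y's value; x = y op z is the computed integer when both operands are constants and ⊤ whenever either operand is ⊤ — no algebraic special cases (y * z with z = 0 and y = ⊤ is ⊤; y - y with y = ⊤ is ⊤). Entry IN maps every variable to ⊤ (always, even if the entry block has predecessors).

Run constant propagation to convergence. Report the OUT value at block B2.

Per-block solution:
  B0: | IN=(all ⊤) | OUT=(all ⊤)
  B1: | IN=(all ⊤) | OUT=(all ⊤)
  B2: | IN=(all ⊤) | OUT={e:6; rest ⊤}
  B3: | IN={e:6; rest ⊤} | OUT={b:1, e:6, f:3; rest ⊤}
  B4: | IN={b:1, e:6, f:3; rest ⊤} | OUT={b:3, e:6, f:3; rest ⊤}
  B5: | IN={b:3, e:6, f:3; rest ⊤} | OUT={a:-3, b:3, e:6, f:3; rest ⊤}
  B6: | IN={a:-3, b:3, e:6, f:3; rest ⊤} | OUT={a:-3, b:3, e:6, f:3; rest ⊤}

Merge at B2: IN[B2] = OUT[B1] = {a: ⊤, b: ⊤, c: ⊤, d: ⊤, e: ⊤, f: ⊤}
Applying B2's transfer function to that IN value gives OUT[B2] (row B2 above).

Answer: {a: ⊤, b: ⊤, c: ⊤, d: ⊤, e: 6, f: ⊤}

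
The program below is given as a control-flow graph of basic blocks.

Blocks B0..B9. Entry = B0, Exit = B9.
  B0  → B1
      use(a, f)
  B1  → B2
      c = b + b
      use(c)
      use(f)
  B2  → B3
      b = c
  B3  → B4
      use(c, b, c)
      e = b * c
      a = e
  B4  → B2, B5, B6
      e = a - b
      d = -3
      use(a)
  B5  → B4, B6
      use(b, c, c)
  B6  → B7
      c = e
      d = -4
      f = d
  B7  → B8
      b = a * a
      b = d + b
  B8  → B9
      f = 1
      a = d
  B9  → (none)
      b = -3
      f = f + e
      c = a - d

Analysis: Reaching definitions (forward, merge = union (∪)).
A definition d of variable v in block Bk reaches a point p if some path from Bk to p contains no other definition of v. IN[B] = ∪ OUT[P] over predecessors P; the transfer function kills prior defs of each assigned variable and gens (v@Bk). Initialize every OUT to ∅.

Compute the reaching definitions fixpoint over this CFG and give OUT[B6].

Answer: {a@B3, b@B2, c@B6, d@B6, e@B4, f@B6}

Working:
Per-block solution:
  B0:   IN={}   OUT={}
  B1:   IN={}   OUT={c@B1}
  B2:   IN={a@B3, b@B2, c@B1, d@B4, e@B4}   OUT={a@B3, b@B2, c@B1, d@B4, e@B4}
  B3:   IN={a@B3, b@B2, c@B1, d@B4, e@B4}   OUT={a@B3, b@B2, c@B1, d@B4, e@B3}
  B4:   IN={a@B3, b@B2, c@B1, d@B4, e@B3, e@B4}   OUT={a@B3, b@B2, c@B1, d@B4, e@B4}
  B5:   IN={a@B3, b@B2, c@B1, d@B4, e@B4}   OUT={a@B3, b@B2, c@B1, d@B4, e@B4}
  B6:   IN={a@B3, b@B2, c@B1, d@B4, e@B4}   OUT={a@B3, b@B2, c@B6, d@B6, e@B4, f@B6}
  B7:   IN={a@B3, b@B2, c@B6, d@B6, e@B4, f@B6}   OUT={a@B3, b@B7, c@B6, d@B6, e@B4, f@B6}
  B8:   IN={a@B3, b@B7, c@B6, d@B6, e@B4, f@B6}   OUT={a@B8, b@B7, c@B6, d@B6, e@B4, f@B8}
  B9:   IN={a@B8, b@B7, c@B6, d@B6, e@B4, f@B8}   OUT={a@B8, b@B9, c@B9, d@B6, e@B4, f@B9}

Merge at B6: IN[B6] = OUT[B4] ⊔ OUT[B5] = {a@B3, b@B2, c@B1, d@B4, e@B4}
Applying B6's transfer function to that IN value gives OUT[B6] (row B6 above).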